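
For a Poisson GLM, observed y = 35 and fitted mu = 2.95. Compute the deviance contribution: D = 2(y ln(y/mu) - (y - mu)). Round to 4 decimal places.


First: ln(35/2.95) = 2.473543.
Then: 35 * 2.473543 = 86.574005.
y - mu = 35 - 2.95 = 32.05.
D = 2(86.574005 - 32.05) = 109.048010, which rounds to 109.0480.

109.0480


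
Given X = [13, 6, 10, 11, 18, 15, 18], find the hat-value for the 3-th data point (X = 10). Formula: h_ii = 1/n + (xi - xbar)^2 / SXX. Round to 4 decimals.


n = 7, xbar = 13.0000.
SXX = sum((xi - xbar)^2) = 116.0000.
h = 1/7 + (10 - 13.0000)^2 / 116.0000 = 0.2204.

0.2204


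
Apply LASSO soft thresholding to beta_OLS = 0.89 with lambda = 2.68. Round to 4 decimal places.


Absolute value: |0.89| = 0.89.
Compare to lambda = 2.68.
Since |beta| <= lambda, the coefficient is set to 0.

0.0000


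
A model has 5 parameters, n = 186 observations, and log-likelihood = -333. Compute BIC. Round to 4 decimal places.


ln(186) = 5.225747.
k * ln(n) = 5 * 5.225747 = 26.128735.
-2L = 666.
BIC = 26.128735 + 666 = 692.128735, which rounds to 692.1287.

692.1287


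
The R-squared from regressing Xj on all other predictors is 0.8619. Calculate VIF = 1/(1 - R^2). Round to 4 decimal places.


VIF = 1 / (1 - 0.8619).
= 1 / 0.1381 = 7.2411.

7.2411


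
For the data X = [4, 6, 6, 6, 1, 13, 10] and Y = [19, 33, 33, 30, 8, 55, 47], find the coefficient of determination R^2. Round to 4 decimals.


After computing the OLS fit (b0=5.8879, b1=3.9953):
SSres = 40.8551, SStot = 1504.8571.
R^2 = 1 - 40.8551/1504.8571 = 0.9729.

0.9729


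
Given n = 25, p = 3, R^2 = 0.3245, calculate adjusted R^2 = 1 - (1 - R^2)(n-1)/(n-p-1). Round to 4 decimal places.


Plug in: Adj R^2 = 1 - (1 - 0.3245) * 24/21.
= 1 - 0.6755 * 24/21
= 1 - 16.2120 / 21
= 1 - 0.7720 = 0.2280.

0.2280


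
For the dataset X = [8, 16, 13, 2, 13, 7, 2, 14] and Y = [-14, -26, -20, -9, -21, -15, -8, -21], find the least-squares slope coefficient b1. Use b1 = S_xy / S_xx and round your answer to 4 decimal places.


Calculate xbar = 9.3750, ybar = -16.7500.
S_xx = 207.8750, S_xy = -237.7500.
Using b1 = S_xy / S_xx = -237.7500 / 207.8750, we get b1 = -1.1437.

-1.1437


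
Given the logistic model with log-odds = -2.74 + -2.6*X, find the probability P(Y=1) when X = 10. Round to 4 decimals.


Linear predictor: z = -2.74 + -2.6 * 10 = -28.7400.
P = 1/(1 + exp(28.7400)) = 1/(1 + 3031261544136.8680) = 0.0000.

0.0000


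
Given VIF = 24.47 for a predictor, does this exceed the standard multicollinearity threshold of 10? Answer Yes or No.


Check: VIF = 24.47 vs threshold = 10.
Since 24.47 >= 10, the answer is Yes.

Yes


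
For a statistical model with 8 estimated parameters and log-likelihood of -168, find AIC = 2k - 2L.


Compute:
2k = 2*8 = 16.
-2*loglik = -2*(-168) = 336.
AIC = 16 + 336 = 352.

352


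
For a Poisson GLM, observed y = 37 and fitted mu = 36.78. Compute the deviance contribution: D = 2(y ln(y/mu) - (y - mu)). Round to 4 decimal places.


Compute y*ln(y/mu) = 37*ln(37/36.78) = 37*0.005964 = 0.220668.
y - mu = 0.22.
D = 2*(0.220668 - (0.22)) = 0.001336, which rounds to 0.0013.

0.0013


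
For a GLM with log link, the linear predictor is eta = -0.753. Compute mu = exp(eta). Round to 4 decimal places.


The inverse log link gives:
mu = exp(-0.753) = 0.4710.

0.4710


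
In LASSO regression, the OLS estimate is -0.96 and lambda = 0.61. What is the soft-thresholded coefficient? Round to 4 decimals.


|beta_OLS| = 0.96.
lambda = 0.61.
Since |beta| > lambda, coefficient = sign(beta)*(|beta| - lambda) = -0.3500.
Result = -0.3500.

-0.3500


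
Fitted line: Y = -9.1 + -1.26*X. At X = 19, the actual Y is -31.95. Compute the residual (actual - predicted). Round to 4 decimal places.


Fitted value at X = 19 is yhat = -9.1 + -1.26*19 = -33.0400.
Residual = -31.95 - -33.0400 = 1.0900.

1.0900


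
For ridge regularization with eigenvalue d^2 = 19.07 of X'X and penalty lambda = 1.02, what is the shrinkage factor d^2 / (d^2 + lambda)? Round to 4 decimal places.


Denominator = d^2 + lambda = 19.07 + 1.02 = 20.0900.
Shrinkage = 19.07 / 20.0900 = 0.9492.

0.9492


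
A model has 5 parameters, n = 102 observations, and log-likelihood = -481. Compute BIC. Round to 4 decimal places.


ln(102) = 4.624973.
k * ln(n) = 5 * 4.624973 = 23.124865.
-2L = 962.
BIC = 23.124865 + 962 = 985.124865, which rounds to 985.1249.

985.1249


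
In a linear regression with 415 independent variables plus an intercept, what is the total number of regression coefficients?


Each predictor gets one coefficient, plus one intercept.
Total parameters = 415 + 1 = 416.

416


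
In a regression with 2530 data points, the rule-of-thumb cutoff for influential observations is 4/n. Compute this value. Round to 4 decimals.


Using the rule of thumb:
Threshold = 4 / 2530 = 0.0016.

0.0016


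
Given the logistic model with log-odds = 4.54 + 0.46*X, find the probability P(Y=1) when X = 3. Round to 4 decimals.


z = 4.54 + 0.46 * 3 = 5.9200.
Sigmoid: P = 1 / (1 + exp(-5.9200)) = 0.9973.

0.9973


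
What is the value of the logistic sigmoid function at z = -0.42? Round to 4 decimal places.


Compute exp(0.4200) = 1.5220.
Sigmoid = 1 / (1 + 1.5220) = 1 / 2.5220 = 0.3965.

0.3965


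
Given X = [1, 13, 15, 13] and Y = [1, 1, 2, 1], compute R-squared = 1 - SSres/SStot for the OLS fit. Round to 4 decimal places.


After computing the OLS fit (b0=0.8659, b1=0.0366):
SSres = 0.5854, SStot = 0.7500.
R^2 = 1 - 0.5854/0.7500 = 0.2195.

0.2195


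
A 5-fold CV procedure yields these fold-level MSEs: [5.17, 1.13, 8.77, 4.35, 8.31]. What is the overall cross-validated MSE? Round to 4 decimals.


Sum of fold MSEs = 27.7300.
Average = 27.7300 / 5 = 5.5460.

5.5460


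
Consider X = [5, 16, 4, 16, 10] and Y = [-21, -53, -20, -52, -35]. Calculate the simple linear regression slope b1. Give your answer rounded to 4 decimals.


The sample means are xbar = 10.2000 and ybar = -36.2000.
Compute S_xx = 132.8000 and S_xy = -368.8000.
Slope b1 = S_xy / S_xx = -368.8000 / 132.8000 = -2.7771.

-2.7771


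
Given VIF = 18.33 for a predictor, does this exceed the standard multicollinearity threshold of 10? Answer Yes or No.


Compare VIF = 18.33 to the threshold of 10.
18.33 >= 10, so the answer is Yes.

Yes


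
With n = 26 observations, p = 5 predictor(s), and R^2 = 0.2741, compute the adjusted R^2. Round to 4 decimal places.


Using the formula:
(1 - 0.2741) = 0.7259.
Multiply by 25/20: 0.7259 * 25 = 18.1475, then 18.1475 / 20 = 0.9074.
Adj R^2 = 1 - 0.9074 = 0.0926.

0.0926


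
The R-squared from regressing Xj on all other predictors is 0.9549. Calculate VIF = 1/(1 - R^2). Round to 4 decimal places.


VIF = 1 / (1 - 0.9549).
= 1 / 0.0451 = 22.1729.

22.1729


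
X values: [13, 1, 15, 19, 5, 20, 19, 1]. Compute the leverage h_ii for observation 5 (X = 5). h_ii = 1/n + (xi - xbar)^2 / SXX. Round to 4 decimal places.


n = 8, xbar = 11.6250.
SXX = sum((xi - xbar)^2) = 461.8750.
h = 1/8 + (5 - 11.6250)^2 / 461.8750 = 0.2200.

0.2200


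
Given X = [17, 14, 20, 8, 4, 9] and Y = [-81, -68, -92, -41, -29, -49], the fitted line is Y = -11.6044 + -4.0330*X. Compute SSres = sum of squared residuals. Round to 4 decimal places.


Compute predicted values, then residuals = yi - yhat_i.
Residuals: [-0.8346, 0.0664, 0.2644, 2.8684, -1.2636, -1.0986].
SSres = sum(residual^2) = 11.8022.

11.8022


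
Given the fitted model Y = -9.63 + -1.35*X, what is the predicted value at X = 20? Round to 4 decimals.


Substitute X = 20 into the equation:
Y = -9.63 + -1.35 * 20 = -9.63 + -27.0000 = -36.6300.

-36.6300


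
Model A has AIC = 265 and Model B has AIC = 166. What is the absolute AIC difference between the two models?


Absolute difference = |265 - 166| = 99.
The model with lower AIC (B) is preferred.

99


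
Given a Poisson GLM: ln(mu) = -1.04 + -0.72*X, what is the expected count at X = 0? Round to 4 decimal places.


Compute eta = -1.04 + -0.72 * 0 = -1.0400.
Apply inverse link: mu = e^-1.0400 = 0.3535.

0.3535


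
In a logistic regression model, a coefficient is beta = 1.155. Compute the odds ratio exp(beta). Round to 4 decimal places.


Odds ratio = exp(beta) = exp(1.155).
= 3.1740.

3.1740


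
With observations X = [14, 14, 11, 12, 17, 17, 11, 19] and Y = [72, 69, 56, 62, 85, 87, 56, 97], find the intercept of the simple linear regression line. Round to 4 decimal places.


The slope is b1 = 5.0411.
Sample means are xbar = 14.3750 and ybar = 73.0000.
Intercept: b0 = 73.0000 - (5.0411)(14.3750) = 0.5342.

0.5342


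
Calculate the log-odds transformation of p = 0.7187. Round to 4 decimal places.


1 - p = 0.2813.
p/(1-p) = 2.5549.
logit = ln(2.5549) = 0.9380.

0.9380


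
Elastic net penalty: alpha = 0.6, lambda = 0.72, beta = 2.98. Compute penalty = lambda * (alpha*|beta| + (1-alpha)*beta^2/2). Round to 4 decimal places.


L1 component = 0.6 * |2.98| = 1.7880.
L2 component = 0.4 * 2.98^2 / 2 = 1.7761.
Penalty = 0.72 * (1.7880 + 1.7761) = 0.72 * 3.5641 = 2.5661.

2.5661


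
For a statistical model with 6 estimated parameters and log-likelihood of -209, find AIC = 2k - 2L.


Compute:
2k = 2*6 = 12.
-2*loglik = -2*(-209) = 418.
AIC = 12 + 418 = 430.

430


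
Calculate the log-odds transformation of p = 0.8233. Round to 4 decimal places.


Compute the odds: 0.8233/0.1767 = 4.6593.
Take the natural log: ln(4.6593) = 1.5389.

1.5389


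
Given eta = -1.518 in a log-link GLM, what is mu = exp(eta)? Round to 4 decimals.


Apply the inverse link:
mu = e^-1.518 = 0.2191.

0.2191


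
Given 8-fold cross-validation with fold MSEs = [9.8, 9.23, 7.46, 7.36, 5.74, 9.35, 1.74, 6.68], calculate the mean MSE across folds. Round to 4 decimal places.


Add all fold MSEs: 57.3600.
Divide by k = 8: 57.3600/8 = 7.1700.

7.1700


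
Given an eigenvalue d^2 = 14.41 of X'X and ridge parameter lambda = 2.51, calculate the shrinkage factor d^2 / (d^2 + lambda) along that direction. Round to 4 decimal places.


Denominator = d^2 + lambda = 14.41 + 2.51 = 16.9200.
Shrinkage = 14.41 / 16.9200 = 0.8517.

0.8517


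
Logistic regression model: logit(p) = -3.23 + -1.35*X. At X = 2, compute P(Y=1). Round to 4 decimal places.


Linear predictor: z = -3.23 + -1.35 * 2 = -5.9300.
P = 1/(1 + exp(5.9300)) = 1/(1 + 376.1545) = 0.0027.

0.0027


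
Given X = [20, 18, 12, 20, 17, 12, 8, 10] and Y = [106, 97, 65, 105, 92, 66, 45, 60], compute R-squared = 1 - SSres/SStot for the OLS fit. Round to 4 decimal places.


The fitted line is Y = 7.2185 + 4.9423*X.
SSres = 19.3631, SStot = 3778.0000.
R^2 = 1 - SSres/SStot = 0.9949.

0.9949


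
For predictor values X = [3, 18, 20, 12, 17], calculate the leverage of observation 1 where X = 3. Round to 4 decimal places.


Mean of X: xbar = 14.0000.
SXX = 186.0000.
For X = 3: h = 1/5 + (3 - 14.0000)^2/186.0000 = 0.8505.

0.8505


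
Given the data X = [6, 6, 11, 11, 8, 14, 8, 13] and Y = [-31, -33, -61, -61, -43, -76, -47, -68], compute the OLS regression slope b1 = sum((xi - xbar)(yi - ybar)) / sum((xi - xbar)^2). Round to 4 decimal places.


Calculate xbar = 9.6250, ybar = -52.5000.
S_xx = 65.8750, S_xy = -351.5000.
Using b1 = S_xy / S_xx = -351.5000 / 65.8750, we get b1 = -5.3359.

-5.3359


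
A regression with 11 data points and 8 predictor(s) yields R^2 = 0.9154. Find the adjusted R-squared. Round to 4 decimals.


Plug in: Adj R^2 = 1 - (1 - 0.9154) * 10/2.
= 1 - 0.0846 * 10/2
= 1 - 0.8460 / 2
= 1 - 0.4230 = 0.5770.

0.5770


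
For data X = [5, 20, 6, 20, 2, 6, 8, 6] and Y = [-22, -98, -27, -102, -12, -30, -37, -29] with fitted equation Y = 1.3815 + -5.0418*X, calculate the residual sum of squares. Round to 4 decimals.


For each point, residual = actual - predicted.
Residuals: [1.8275, 1.4545, 1.8693, -2.5455, -3.2979, -1.1307, 1.9529, -0.1307].
Sum of squared residuals = 31.4147.

31.4147


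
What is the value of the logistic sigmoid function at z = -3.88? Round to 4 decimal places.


exp(3.8800) = 48.4242.
1 + exp(-z) = 49.4242.
sigmoid = 1/49.4242 = 0.0202.

0.0202


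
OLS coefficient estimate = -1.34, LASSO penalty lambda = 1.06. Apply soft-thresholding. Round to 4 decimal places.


Check: |-1.34| = 1.34 vs lambda = 1.06.
Since |beta| > lambda, coefficient = sign(beta)*(|beta| - lambda) = -0.2800.
Soft-thresholded coefficient = -0.2800.

-0.2800


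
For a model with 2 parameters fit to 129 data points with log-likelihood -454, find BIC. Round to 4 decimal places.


ln(129) = 4.859812.
k * ln(n) = 2 * 4.859812 = 9.719624.
-2L = 908.
BIC = 9.719624 + 908 = 917.719624, which rounds to 917.7196.

917.7196


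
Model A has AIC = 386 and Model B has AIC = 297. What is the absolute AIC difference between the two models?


Compute |386 - 297| = 89.
Model B has the smaller AIC.

89


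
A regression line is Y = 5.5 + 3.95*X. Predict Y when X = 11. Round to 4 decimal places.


Plug X = 11 into Y = 5.5 + 3.95*X:
Y = 5.5 + 43.4500 = 48.9500.

48.9500


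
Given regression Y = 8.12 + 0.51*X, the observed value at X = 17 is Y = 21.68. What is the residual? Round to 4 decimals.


Predicted = 8.12 + 0.51 * 17 = 16.7900.
Residual = 21.68 - 16.7900 = 4.8900.

4.8900


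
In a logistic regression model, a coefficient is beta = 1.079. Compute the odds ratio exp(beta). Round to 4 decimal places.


The odds ratio is computed as:
OR = e^(1.079) = 2.9417.

2.9417


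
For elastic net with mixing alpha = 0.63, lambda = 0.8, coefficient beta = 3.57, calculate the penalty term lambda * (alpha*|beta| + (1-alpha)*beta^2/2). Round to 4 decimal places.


alpha * |beta| = 0.63 * 3.57 = 2.2491.
(1-alpha) * beta^2/2 = 0.37 * 12.7449/2 = 2.3578.
Total = 0.8 * (2.2491 + 2.3578) = 3.6855.

3.6855


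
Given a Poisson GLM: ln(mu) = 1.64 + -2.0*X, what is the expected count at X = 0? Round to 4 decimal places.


eta = 1.64 + -2.0 * 0 = 1.6400.
mu = exp(1.6400) = 5.1552.

5.1552


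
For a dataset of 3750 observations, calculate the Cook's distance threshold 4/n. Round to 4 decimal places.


The threshold is 4/n.
4/3750 = 0.0011.

0.0011


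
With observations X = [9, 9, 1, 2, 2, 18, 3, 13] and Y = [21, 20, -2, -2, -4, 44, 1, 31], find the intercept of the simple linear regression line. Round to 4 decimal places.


The slope is b1 = 2.9091.
Sample means are xbar = 7.1250 and ybar = 13.6250.
Intercept: b0 = 13.6250 - (2.9091)(7.1250) = -7.1026.

-7.1026


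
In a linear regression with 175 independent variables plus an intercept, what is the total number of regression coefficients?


Each predictor gets one coefficient, plus one intercept.
Total parameters = 175 + 1 = 176.

176


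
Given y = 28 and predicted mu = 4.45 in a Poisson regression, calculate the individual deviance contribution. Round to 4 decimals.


First: ln(28/4.45) = 1.839300.
Then: 28 * 1.839300 = 51.500400.
y - mu = 28 - 4.45 = 23.55.
D = 2(51.500400 - 23.55) = 55.900800, which rounds to 55.9008.

55.9008


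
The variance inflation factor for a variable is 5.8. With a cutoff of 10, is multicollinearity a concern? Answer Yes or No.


The threshold is 10.
VIF = 5.8 is < 10.
Multicollinearity indication: No.

No


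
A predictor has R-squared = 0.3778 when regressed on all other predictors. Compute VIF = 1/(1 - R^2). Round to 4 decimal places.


Denominator: 1 - 0.3778 = 0.6222.
VIF = 1 / 0.6222 = 1.6072.

1.6072


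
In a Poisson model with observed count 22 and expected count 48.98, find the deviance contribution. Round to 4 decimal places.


Compute y*ln(y/mu) = 22*ln(22/48.98) = 22*-0.800370 = -17.608140.
y - mu = -26.98.
D = 2*(-17.608140 - (-26.98)) = 18.743720, which rounds to 18.7437.

18.7437


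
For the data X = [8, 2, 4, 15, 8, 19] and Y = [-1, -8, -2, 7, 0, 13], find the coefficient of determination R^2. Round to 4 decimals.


After computing the OLS fit (b0=-8.9227, b1=1.1167):
SSres = 9.9543, SStot = 273.5000.
R^2 = 1 - 9.9543/273.5000 = 0.9636.

0.9636


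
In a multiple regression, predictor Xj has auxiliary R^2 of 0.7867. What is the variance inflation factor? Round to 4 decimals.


Denominator: 1 - 0.7867 = 0.2133.
VIF = 1 / 0.2133 = 4.6882.

4.6882


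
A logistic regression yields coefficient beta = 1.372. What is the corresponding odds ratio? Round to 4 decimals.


Odds ratio = exp(beta) = exp(1.372).
= 3.9432.

3.9432


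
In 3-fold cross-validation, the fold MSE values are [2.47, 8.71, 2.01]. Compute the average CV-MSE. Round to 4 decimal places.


Sum of fold MSEs = 13.1900.
Average = 13.1900 / 3 = 4.3967.

4.3967


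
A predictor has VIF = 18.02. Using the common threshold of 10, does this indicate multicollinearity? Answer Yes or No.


The threshold is 10.
VIF = 18.02 is >= 10.
Multicollinearity indication: Yes.

Yes


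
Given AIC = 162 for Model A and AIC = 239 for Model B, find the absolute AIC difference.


Compute |162 - 239| = 77.
Model A has the smaller AIC.

77


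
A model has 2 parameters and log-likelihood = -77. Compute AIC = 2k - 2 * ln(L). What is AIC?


AIC = 2*2 - 2*(-77).
= 4 + 154 = 158.

158


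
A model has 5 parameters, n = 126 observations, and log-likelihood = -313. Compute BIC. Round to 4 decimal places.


ln(126) = 4.836282.
k * ln(n) = 5 * 4.836282 = 24.181410.
-2L = 626.
BIC = 24.181410 + 626 = 650.181410, which rounds to 650.1814.

650.1814


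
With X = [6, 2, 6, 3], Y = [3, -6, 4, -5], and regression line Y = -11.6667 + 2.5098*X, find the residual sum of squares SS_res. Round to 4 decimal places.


Compute predicted values, then residuals = yi - yhat_i.
Residuals: [-0.3921, 0.6471, 0.6079, -0.8627].
SSres = sum(residual^2) = 1.6863.

1.6863


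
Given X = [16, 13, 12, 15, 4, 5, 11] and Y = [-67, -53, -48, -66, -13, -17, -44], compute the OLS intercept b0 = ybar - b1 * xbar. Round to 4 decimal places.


Compute b1 = -4.6157 from the OLS formula.
With xbar = 10.8571 and ybar = -44.0000, the intercept is:
b0 = -44.0000 - -4.6157 * 10.8571 = 6.1135.

6.1135


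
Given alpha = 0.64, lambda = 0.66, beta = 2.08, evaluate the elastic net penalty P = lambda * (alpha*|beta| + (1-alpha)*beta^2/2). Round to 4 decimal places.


Compute:
L1 = 0.64 * 2.08 = 1.3312.
L2 = 0.36 * 2.08^2 / 2 = 0.7788.
Penalty = 0.66 * (1.3312 + 0.7788) = 1.3926.

1.3926


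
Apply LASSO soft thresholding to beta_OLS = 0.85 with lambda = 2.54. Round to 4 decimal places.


Check: |0.85| = 0.85 vs lambda = 2.54.
Since |beta| <= lambda, the coefficient is set to 0.
Soft-thresholded coefficient = 0.0000.

0.0000


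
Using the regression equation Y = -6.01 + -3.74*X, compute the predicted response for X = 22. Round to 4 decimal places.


Substitute X = 22 into the equation:
Y = -6.01 + -3.74 * 22 = -6.01 + -82.2800 = -88.2900.

-88.2900


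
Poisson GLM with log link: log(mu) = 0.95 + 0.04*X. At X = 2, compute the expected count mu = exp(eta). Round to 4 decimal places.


Compute eta = 0.95 + 0.04 * 2 = 1.0300.
Apply inverse link: mu = e^1.0300 = 2.8011.

2.8011


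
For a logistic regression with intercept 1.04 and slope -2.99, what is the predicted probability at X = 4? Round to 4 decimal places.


Compute z = 1.04 + (-2.99)(4) = -10.9200.
exp(-z) = 55270.7989.
P = 1/(1 + 55270.7989) = 0.0000.

0.0000


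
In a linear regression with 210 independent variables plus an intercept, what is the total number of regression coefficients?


Total coefficients = number of predictors + 1 (for the intercept).
= 210 + 1 = 211.

211


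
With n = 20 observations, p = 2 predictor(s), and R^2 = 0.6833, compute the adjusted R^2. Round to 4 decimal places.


Plug in: Adj R^2 = 1 - (1 - 0.6833) * 19/17.
= 1 - 0.3167 * 19/17
= 1 - 6.0173 / 17
= 1 - 0.3540 = 0.6460.

0.6460


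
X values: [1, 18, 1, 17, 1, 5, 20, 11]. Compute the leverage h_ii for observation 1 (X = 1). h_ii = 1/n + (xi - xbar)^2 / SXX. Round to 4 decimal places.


n = 8, xbar = 9.2500.
SXX = sum((xi - xbar)^2) = 477.5000.
h = 1/8 + (1 - 9.2500)^2 / 477.5000 = 0.2675.

0.2675


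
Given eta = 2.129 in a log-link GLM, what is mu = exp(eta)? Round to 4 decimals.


mu = exp(eta) = exp(2.129).
= 8.4065.

8.4065


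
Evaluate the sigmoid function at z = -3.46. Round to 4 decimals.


First, exp(3.4600) = 31.8170.
Then sigma(z) = 1/(1 + 31.8170) = 0.0305.

0.0305


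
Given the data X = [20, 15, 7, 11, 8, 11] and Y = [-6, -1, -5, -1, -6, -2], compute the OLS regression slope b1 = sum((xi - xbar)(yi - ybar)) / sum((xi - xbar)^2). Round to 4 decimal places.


First compute the means: xbar = 12.0000, ybar = -3.5000.
Then S_xx = sum((xi - xbar)^2) = 116.0000.
S_xy = sum((xi - xbar)(yi - ybar)) = 1.0000.
b1 = S_xy / S_xx = 1.0000 / 116.0000 = 0.0086.

0.0086


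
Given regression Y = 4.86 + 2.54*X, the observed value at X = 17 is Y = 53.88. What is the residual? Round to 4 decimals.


Fitted value at X = 17 is yhat = 4.86 + 2.54*17 = 48.0400.
Residual = 53.88 - 48.0400 = 5.8400.

5.8400


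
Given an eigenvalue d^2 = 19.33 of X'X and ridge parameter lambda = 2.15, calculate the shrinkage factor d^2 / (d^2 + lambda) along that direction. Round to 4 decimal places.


Denominator = d^2 + lambda = 19.33 + 2.15 = 21.4800.
Shrinkage = 19.33 / 21.4800 = 0.8999.

0.8999


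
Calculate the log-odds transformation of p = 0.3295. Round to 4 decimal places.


The odds are p/(1-p) = 0.3295 / 0.6705 = 0.4914.
logit(p) = ln(0.4914) = -0.7104.

-0.7104


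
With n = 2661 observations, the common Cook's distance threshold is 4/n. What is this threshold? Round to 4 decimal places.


The threshold is 4/n.
4/2661 = 0.0015.

0.0015


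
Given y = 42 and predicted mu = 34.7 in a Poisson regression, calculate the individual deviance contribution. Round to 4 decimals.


Compute y*ln(y/mu) = 42*ln(42/34.7) = 42*0.190930 = 8.019060.
y - mu = 7.3.
D = 2*(8.019060 - (7.3)) = 1.438120, which rounds to 1.4381.

1.4381


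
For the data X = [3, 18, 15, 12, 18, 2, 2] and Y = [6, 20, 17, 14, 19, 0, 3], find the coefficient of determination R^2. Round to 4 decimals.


The fitted line is Y = 0.5372 + 1.0749*X.
SSres = 13.5573, SStot = 399.4286.
R^2 = 1 - SSres/SStot = 0.9661.

0.9661


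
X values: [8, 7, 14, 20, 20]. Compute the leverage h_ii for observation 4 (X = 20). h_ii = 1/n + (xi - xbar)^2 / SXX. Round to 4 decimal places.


Mean of X: xbar = 13.8000.
SXX = 156.8000.
For X = 20: h = 1/5 + (20 - 13.8000)^2/156.8000 = 0.4452.

0.4452


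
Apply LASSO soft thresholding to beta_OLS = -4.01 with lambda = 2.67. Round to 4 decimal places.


|beta_OLS| = 4.01.
lambda = 2.67.
Since |beta| > lambda, coefficient = sign(beta)*(|beta| - lambda) = -1.3400.
Result = -1.3400.

-1.3400


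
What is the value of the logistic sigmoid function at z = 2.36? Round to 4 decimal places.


exp(-2.3600) = 0.0944.
1 + exp(-z) = 1.0944.
sigmoid = 1/1.0944 = 0.9137.

0.9137


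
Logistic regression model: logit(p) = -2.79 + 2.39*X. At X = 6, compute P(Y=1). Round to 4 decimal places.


Compute z = -2.79 + (2.39)(6) = 11.5500.
exp(-z) = 0.0000.
P = 1/(1 + 0.0000) = 1.0000.

1.0000


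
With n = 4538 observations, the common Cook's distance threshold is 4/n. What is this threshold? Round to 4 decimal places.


Cook's distance cutoff = 4/n = 4/4538.
= 0.0009.

0.0009


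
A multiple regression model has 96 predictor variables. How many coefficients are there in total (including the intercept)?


Total coefficients = number of predictors + 1 (for the intercept).
= 96 + 1 = 97.

97


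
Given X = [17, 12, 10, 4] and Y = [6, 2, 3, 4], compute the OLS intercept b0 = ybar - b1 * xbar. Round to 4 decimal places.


First find the slope: b1 = 0.1239.
Means: xbar = 10.7500, ybar = 3.7500.
b0 = ybar - b1 * xbar = 3.7500 - 0.1239 * 10.7500 = 2.4179.

2.4179


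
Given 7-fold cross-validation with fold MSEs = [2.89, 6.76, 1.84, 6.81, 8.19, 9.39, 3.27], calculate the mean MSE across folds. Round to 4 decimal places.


Total MSE across folds = 39.1500.
CV-MSE = 39.1500/7 = 5.5929.

5.5929


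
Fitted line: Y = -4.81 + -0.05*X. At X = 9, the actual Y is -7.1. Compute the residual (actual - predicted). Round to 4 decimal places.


Predicted = -4.81 + -0.05 * 9 = -5.2600.
Residual = -7.1 - -5.2600 = -1.8400.

-1.8400


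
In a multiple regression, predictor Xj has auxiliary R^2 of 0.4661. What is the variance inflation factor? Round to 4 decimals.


VIF = 1 / (1 - 0.4661).
= 1 / 0.5339 = 1.8730.

1.8730


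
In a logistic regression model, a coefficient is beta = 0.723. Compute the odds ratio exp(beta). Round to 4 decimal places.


The odds ratio is computed as:
OR = e^(0.723) = 2.0606.

2.0606


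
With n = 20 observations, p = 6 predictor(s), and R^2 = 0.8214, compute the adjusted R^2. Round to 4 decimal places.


Adjusted R^2 = 1 - (1 - R^2) * (n-1)/(n-p-1).
(1 - R^2) = 0.1786.
(n-1)/(n-p-1) = 19/13.
(1 - R^2) * (n-1) = 0.1786 * 19 = 3.3934.
Divide by (n-p-1): 3.3934 / 13 = 0.2610.
Adj R^2 = 1 - 0.2610 = 0.7390.

0.7390


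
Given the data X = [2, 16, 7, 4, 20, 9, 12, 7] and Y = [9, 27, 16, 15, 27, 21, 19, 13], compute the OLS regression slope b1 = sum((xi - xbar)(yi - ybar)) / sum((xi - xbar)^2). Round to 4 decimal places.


The sample means are xbar = 9.6250 and ybar = 18.3750.
Compute S_xx = 257.8750 and S_xy = 255.1250.
Slope b1 = S_xy / S_xx = 255.1250 / 257.8750 = 0.9893.

0.9893


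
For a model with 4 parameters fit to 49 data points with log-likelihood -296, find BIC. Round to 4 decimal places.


Compute k*ln(n) = 4*ln(49) = 4*3.891820 = 15.567280.
Then -2*loglik = 592.
BIC = 15.567280 + 592 = 607.567280, which rounds to 607.5673.

607.5673


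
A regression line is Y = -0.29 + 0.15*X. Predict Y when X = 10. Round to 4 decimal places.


Substitute X = 10 into the equation:
Y = -0.29 + 0.15 * 10 = -0.29 + 1.5000 = 1.2100.

1.2100


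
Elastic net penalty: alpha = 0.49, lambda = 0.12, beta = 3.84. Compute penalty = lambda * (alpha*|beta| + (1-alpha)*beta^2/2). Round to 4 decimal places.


alpha * |beta| = 0.49 * 3.84 = 1.8816.
(1-alpha) * beta^2/2 = 0.51 * 14.7456/2 = 3.7601.
Total = 0.12 * (1.8816 + 3.7601) = 0.6770.

0.6770


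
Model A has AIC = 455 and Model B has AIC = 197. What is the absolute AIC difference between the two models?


Compute |455 - 197| = 258.
Model B has the smaller AIC.

258


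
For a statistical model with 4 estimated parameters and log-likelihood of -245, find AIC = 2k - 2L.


AIC = 2*4 - 2*(-245).
= 8 + 490 = 498.

498


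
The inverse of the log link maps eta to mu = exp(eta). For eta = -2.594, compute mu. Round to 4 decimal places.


Apply the inverse link:
mu = e^-2.594 = 0.0747.

0.0747


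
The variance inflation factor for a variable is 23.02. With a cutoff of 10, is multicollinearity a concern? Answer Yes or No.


Compare VIF = 23.02 to the threshold of 10.
23.02 >= 10, so the answer is Yes.

Yes


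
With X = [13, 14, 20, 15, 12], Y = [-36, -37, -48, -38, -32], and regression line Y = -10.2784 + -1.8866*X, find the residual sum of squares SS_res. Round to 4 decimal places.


Predicted values from Y = -10.2784 + -1.8866*X.
Residuals: [-1.1958, -0.3092, 0.0104, 0.5774, 0.9176].
SSres = 2.7010.

2.7010


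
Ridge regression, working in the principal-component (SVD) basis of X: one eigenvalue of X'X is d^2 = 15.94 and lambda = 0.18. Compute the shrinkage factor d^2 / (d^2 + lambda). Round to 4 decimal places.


Compute the denominator: 15.94 + 0.18 = 16.1200.
Shrinkage factor = 15.94 / 16.1200 = 0.9888.

0.9888


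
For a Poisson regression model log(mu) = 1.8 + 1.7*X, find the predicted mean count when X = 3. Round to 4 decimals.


Compute eta = 1.8 + 1.7 * 3 = 6.9000.
Apply inverse link: mu = e^6.9000 = 992.2747.

992.2747


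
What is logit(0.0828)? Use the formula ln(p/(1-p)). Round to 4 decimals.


1 - p = 0.9172.
p/(1-p) = 0.0903.
logit = ln(0.0903) = -2.4049.

-2.4049


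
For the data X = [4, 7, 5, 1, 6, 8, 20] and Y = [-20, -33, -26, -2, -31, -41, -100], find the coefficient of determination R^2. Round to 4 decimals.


After computing the OLS fit (b0=0.8359, b1=-5.0755):
SSres = 14.1771, SStot = 5666.8571.
R^2 = 1 - 14.1771/5666.8571 = 0.9975.

0.9975


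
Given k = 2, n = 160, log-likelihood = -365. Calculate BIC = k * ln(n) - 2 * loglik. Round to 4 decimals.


k * ln(n) = 2 * ln(160) = 2 * 5.075174 = 10.150348.
-2 * loglik = -2 * (-365) = 730.
BIC = 10.150348 + 730 = 740.150348, which rounds to 740.1503.

740.1503


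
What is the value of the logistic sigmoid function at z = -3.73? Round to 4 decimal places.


First, exp(3.7300) = 41.6791.
Then sigma(z) = 1/(1 + 41.6791) = 0.0234.

0.0234


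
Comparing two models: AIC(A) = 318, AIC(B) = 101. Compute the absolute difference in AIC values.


Absolute difference = |318 - 101| = 217.
The model with lower AIC (B) is preferred.

217


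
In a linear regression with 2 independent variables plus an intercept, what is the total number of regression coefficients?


Total coefficients = number of predictors + 1 (for the intercept).
= 2 + 1 = 3.

3


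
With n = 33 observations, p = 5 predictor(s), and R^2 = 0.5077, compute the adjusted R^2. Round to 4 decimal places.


Plug in: Adj R^2 = 1 - (1 - 0.5077) * 32/27.
= 1 - 0.4923 * 32/27
= 1 - 15.7536 / 27
= 1 - 0.5835 = 0.4165.

0.4165


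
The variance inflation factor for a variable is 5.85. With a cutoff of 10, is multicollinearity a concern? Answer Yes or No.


Check: VIF = 5.85 vs threshold = 10.
Since 5.85 < 10, the answer is No.

No


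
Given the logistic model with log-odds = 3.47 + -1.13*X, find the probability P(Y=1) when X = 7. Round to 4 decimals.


Linear predictor: z = 3.47 + -1.13 * 7 = -4.4400.
P = 1/(1 + exp(4.4400)) = 1/(1 + 84.7749) = 0.0117.

0.0117


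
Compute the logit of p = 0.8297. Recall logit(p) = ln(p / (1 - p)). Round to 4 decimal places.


1 - p = 0.1703.
p/(1-p) = 4.8720.
logit = ln(4.8720) = 1.5835.

1.5835


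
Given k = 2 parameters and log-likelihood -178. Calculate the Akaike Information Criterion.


AIC = 2k - 2*loglik = 2(2) - 2(-178).
= 4 + 356 = 360.

360


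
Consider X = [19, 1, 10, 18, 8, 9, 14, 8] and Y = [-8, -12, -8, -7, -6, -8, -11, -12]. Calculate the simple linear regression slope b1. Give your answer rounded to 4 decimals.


Calculate xbar = 10.8750, ybar = -9.0000.
S_xx = 244.8750, S_xy = 43.0000.
Using b1 = S_xy / S_xx = 43.0000 / 244.8750, we get b1 = 0.1756.

0.1756


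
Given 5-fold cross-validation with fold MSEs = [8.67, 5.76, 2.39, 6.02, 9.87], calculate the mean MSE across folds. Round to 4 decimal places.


Sum of fold MSEs = 32.7100.
Average = 32.7100 / 5 = 6.5420.

6.5420


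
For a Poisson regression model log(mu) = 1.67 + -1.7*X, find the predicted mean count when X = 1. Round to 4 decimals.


Linear predictor: eta = 1.67 + (-1.7)(1) = -0.0300.
Expected count: mu = exp(-0.0300) = 0.9704.

0.9704


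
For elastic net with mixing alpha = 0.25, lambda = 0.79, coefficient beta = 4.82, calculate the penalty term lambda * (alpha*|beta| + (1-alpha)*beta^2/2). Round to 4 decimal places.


Compute:
L1 = 0.25 * 4.82 = 1.2050.
L2 = 0.75 * 4.82^2 / 2 = 8.7122.
Penalty = 0.79 * (1.2050 + 8.7122) = 7.8345.

7.8345


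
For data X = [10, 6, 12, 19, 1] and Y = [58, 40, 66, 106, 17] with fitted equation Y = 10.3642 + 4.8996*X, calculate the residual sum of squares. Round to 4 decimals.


For each point, residual = actual - predicted.
Residuals: [-1.3602, 0.2382, -3.1594, 2.5434, 1.7362].
Sum of squared residuals = 21.3720.

21.3720


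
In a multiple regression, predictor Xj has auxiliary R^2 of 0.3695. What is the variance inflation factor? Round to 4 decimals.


VIF = 1 / (1 - 0.3695).
= 1 / 0.6305 = 1.5860.

1.5860


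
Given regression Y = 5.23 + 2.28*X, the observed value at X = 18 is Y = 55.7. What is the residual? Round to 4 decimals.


Predicted = 5.23 + 2.28 * 18 = 46.2700.
Residual = 55.7 - 46.2700 = 9.4300.

9.4300


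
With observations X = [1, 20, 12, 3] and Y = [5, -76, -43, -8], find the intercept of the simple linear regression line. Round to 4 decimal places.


Compute b1 = -4.1609 from the OLS formula.
With xbar = 9.0000 and ybar = -30.5000, the intercept is:
b0 = -30.5000 - -4.1609 * 9.0000 = 6.9478.

6.9478


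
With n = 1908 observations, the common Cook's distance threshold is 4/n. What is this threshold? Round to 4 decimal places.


Using the rule of thumb:
Threshold = 4 / 1908 = 0.0021.

0.0021


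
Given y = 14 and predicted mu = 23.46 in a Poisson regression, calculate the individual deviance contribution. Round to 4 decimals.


Compute y*ln(y/mu) = 14*ln(14/23.46) = 14*-0.516240 = -7.227360.
y - mu = -9.46.
D = 2*(-7.227360 - (-9.46)) = 4.465280, which rounds to 4.4653.

4.4653


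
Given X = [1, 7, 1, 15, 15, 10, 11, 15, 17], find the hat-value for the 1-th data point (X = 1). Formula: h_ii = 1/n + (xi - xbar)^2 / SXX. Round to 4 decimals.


Compute xbar = 10.2222 with n = 9 observations.
SXX = 295.5556.
Leverage = 1/9 + (1 - 10.2222)^2/295.5556 = 0.3989.

0.3989


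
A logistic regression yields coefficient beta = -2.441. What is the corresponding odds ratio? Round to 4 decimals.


exp(-2.441) = 0.0871.
So the odds ratio is 0.0871.

0.0871


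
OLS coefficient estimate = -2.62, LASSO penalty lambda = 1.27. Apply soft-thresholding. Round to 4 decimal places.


Check: |-2.62| = 2.62 vs lambda = 1.27.
Since |beta| > lambda, coefficient = sign(beta)*(|beta| - lambda) = -1.3500.
Soft-thresholded coefficient = -1.3500.

-1.3500


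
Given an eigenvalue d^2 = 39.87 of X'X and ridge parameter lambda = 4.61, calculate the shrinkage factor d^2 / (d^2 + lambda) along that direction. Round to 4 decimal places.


d^2 + lambda = 39.87 + 4.61 = 44.4800.
Shrinkage factor = 39.87/44.4800 = 0.8964.

0.8964


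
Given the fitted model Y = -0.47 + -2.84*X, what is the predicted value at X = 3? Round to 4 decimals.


Predicted value:
Y = -0.47 + (-2.84)(3) = -0.47 + -8.5200 = -8.9900.

-8.9900


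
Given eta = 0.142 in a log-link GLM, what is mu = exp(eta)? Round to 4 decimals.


mu = exp(eta) = exp(0.142).
= 1.1526.

1.1526


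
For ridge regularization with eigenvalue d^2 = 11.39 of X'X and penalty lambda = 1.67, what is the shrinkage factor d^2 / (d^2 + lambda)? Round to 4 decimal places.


Denominator = d^2 + lambda = 11.39 + 1.67 = 13.0600.
Shrinkage = 11.39 / 13.0600 = 0.8721.

0.8721


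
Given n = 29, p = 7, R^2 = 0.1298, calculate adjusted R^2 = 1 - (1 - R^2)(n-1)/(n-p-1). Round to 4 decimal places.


Plug in: Adj R^2 = 1 - (1 - 0.1298) * 28/21.
= 1 - 0.8702 * 28/21
= 1 - 24.3656 / 21
= 1 - 1.1603 = -0.1603.

-0.1603


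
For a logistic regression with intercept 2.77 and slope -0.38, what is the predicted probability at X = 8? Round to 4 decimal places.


Linear predictor: z = 2.77 + -0.38 * 8 = -0.2700.
P = 1/(1 + exp(0.2700)) = 1/(1 + 1.3100) = 0.4329.

0.4329


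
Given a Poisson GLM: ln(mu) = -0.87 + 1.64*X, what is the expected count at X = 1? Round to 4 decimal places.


eta = -0.87 + 1.64 * 1 = 0.7700.
mu = exp(0.7700) = 2.1598.

2.1598


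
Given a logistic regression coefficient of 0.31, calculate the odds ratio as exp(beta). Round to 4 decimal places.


The odds ratio is computed as:
OR = e^(0.31) = 1.3634.

1.3634


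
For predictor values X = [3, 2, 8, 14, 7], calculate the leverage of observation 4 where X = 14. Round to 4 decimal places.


n = 5, xbar = 6.8000.
SXX = sum((xi - xbar)^2) = 90.8000.
h = 1/5 + (14 - 6.8000)^2 / 90.8000 = 0.7709.

0.7709


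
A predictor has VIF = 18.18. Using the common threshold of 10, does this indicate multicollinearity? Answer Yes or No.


Compare VIF = 18.18 to the threshold of 10.
18.18 >= 10, so the answer is Yes.

Yes


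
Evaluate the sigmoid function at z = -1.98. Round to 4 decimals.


First, exp(1.9800) = 7.2427.
Then sigma(z) = 1/(1 + 7.2427) = 0.1213.

0.1213


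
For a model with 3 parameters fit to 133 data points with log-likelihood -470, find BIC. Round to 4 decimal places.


ln(133) = 4.890349.
k * ln(n) = 3 * 4.890349 = 14.671047.
-2L = 940.
BIC = 14.671047 + 940 = 954.671047, which rounds to 954.6710.

954.6710


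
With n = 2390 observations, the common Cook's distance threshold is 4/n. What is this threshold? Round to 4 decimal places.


Cook's distance cutoff = 4/n = 4/2390.
= 0.0017.

0.0017


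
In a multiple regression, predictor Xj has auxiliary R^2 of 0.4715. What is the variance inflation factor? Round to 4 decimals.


Using VIF = 1/(1 - R^2_j):
1 - 0.4715 = 0.5285.
VIF = 1.8921.

1.8921


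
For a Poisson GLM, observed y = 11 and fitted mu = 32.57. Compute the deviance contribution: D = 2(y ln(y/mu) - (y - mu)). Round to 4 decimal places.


Compute y*ln(y/mu) = 11*ln(11/32.57) = 11*-1.085496 = -11.940456.
y - mu = -21.57.
D = 2*(-11.940456 - (-21.57)) = 19.259088, which rounds to 19.2591.

19.2591


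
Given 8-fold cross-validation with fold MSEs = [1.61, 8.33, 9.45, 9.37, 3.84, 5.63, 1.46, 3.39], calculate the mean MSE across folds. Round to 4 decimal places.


Add all fold MSEs: 43.0800.
Divide by k = 8: 43.0800/8 = 5.3850.

5.3850


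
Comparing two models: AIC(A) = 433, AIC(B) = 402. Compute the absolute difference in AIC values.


|AIC_A - AIC_B| = |433 - 402| = 31.
Model B is preferred (lower AIC).

31


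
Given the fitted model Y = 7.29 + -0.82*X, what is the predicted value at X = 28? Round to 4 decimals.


Predicted value:
Y = 7.29 + (-0.82)(28) = 7.29 + -22.9600 = -15.6700.

-15.6700


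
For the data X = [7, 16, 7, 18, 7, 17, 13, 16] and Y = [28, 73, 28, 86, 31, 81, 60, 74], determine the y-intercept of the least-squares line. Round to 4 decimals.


The slope is b1 = 5.0995.
Sample means are xbar = 12.6250 and ybar = 57.6250.
Intercept: b0 = 57.6250 - (5.0995)(12.6250) = -6.7558.

-6.7558


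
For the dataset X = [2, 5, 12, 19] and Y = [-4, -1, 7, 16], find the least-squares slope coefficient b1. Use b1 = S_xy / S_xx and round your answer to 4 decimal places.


The sample means are xbar = 9.5000 and ybar = 4.5000.
Compute S_xx = 173.0000 and S_xy = 204.0000.
Slope b1 = S_xy / S_xx = 204.0000 / 173.0000 = 1.1792.

1.1792


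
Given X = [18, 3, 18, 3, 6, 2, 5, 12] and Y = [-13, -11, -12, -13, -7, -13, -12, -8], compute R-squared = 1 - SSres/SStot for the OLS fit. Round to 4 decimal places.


After computing the OLS fit (b0=-11.1083, b1=-0.0020):
SSres = 38.8738, SStot = 38.8750.
R^2 = 1 - 38.8738/38.8750 = 0.0000.

0.0000


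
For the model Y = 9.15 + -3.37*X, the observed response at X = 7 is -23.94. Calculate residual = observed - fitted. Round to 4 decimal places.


Compute yhat = 9.15 + (-3.37)(7) = -14.4400.
Residual = actual - predicted = -23.94 - -14.4400 = -9.5000.

-9.5000


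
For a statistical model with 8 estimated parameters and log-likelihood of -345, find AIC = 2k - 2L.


AIC = 2*8 - 2*(-345).
= 16 + 690 = 706.

706


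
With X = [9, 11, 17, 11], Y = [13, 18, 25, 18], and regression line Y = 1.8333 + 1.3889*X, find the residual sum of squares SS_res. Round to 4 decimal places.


For each point, residual = actual - predicted.
Residuals: [-1.3334, 0.8888, -0.4446, 0.8888].
Sum of squared residuals = 3.5556.

3.5556


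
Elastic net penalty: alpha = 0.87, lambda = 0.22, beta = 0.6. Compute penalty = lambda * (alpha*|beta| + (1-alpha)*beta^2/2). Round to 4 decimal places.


alpha * |beta| = 0.87 * 0.6 = 0.5220.
(1-alpha) * beta^2/2 = 0.13 * 0.3600/2 = 0.0234.
Total = 0.22 * (0.5220 + 0.0234) = 0.1200.

0.1200


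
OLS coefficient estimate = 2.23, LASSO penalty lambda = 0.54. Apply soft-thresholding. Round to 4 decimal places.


Check: |2.23| = 2.23 vs lambda = 0.54.
Since |beta| > lambda, coefficient = sign(beta)*(|beta| - lambda) = 1.6900.
Soft-thresholded coefficient = 1.6900.

1.6900
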